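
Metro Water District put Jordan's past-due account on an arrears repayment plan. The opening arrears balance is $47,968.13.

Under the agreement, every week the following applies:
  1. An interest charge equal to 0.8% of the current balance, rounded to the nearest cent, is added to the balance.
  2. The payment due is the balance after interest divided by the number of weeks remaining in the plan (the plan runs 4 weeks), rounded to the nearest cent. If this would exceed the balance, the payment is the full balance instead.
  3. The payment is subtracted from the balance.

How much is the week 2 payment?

# | Opening | Interest | Payment | End bal
1 | $47,968.13 | $383.75 | $12,087.97 | $36,263.91
2 | $36,263.91 | $290.11 | $12,184.67 | $24,369.35

$12,184.67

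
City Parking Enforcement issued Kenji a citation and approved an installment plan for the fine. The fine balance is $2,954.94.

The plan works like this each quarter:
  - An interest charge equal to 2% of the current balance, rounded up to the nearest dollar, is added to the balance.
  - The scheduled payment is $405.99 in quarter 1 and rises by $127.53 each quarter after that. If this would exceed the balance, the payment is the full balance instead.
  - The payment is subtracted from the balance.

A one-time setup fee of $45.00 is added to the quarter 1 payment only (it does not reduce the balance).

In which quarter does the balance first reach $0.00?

5

Quarter 1: opening $2,954.94; interest $60.00 → $3,014.94; payment $405.99 (+ $45.00 fee); balance $2,608.95
Quarter 2: opening $2,608.95; interest $53.00 → $2,661.95; payment $533.52; balance $2,128.43
Quarter 3: opening $2,128.43; interest $43.00 → $2,171.43; payment $661.05; balance $1,510.38
Quarter 4: opening $1,510.38; interest $31.00 → $1,541.38; payment $788.58; balance $752.80
Quarter 5: opening $752.80; interest $16.00 → $768.80; payment $768.80; balance $0.00
Balance reaches $0.00 in quarter 5.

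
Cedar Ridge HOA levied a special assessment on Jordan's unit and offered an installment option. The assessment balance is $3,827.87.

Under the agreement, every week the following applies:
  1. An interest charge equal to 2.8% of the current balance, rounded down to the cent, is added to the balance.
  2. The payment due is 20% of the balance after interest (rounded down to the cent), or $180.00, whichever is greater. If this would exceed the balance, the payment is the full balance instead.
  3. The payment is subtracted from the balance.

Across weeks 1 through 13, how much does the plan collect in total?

Week 1: $3,827.87 +$107.18 interest = $3,935.05; pay $787.01 → $3,148.04
Week 2: $3,148.04 +$88.14 interest = $3,236.18; pay $647.23 → $2,588.95
Week 3: $2,588.95 +$72.49 interest = $2,661.44; pay $532.28 → $2,129.16
Week 4: $2,129.16 +$59.61 interest = $2,188.77; pay $437.75 → $1,751.02
Week 5: $1,751.02 +$49.02 interest = $1,800.04; pay $360.00 → $1,440.04
Week 6: $1,440.04 +$40.32 interest = $1,480.36; pay $296.07 → $1,184.29
Week 7: $1,184.29 +$33.16 interest = $1,217.45; pay $243.49 → $973.96
Week 8: $973.96 +$27.27 interest = $1,001.23; pay $200.24 → $800.99
Week 9: $800.99 +$22.42 interest = $823.41; pay $180.00 → $643.41
Week 10: $643.41 +$18.01 interest = $661.42; pay $180.00 → $481.42
Week 11: $481.42 +$13.47 interest = $494.89; pay $180.00 → $314.89
Week 12: $314.89 +$8.81 interest = $323.70; pay $180.00 → $143.70
Week 13: $143.70 +$4.02 interest = $147.72; pay $147.72 → $0.00
Total paid: $4,371.79

$4,371.79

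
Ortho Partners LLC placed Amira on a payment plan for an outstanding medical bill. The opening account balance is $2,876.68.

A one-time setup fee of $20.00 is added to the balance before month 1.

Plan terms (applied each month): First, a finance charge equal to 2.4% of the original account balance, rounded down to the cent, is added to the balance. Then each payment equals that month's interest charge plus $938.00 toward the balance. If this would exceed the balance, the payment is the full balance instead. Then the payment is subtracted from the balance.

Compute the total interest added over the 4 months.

# | Opening | Interest | Payment | End bal
1 | $2,896.68 | $69.04 | $1,007.04 | $1,958.68
2 | $1,958.68 | $69.04 | $1,007.04 | $1,020.68
3 | $1,020.68 | $69.04 | $1,007.04 | $82.68
4 | $82.68 | $69.04 | $151.72 | $0.00
Total interest: $69.04 + $69.04 + $69.04 + $69.04 = $276.16

$276.16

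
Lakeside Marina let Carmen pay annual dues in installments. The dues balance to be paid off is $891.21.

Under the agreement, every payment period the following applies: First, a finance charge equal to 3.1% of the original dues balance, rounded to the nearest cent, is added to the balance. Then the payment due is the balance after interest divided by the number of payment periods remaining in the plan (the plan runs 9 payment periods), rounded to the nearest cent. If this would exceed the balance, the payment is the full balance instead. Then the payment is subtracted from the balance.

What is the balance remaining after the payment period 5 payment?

Payment period 1: opening $891.21; interest $27.63 → $918.84; payment $102.09; balance $816.75
Payment period 2: opening $816.75; interest $27.63 → $844.38; payment $105.55; balance $738.83
Payment period 3: opening $738.83; interest $27.63 → $766.46; payment $109.49; balance $656.97
Payment period 4: opening $656.97; interest $27.63 → $684.60; payment $114.10; balance $570.50
Payment period 5: opening $570.50; interest $27.63 → $598.13; payment $119.63; balance $478.50

$478.50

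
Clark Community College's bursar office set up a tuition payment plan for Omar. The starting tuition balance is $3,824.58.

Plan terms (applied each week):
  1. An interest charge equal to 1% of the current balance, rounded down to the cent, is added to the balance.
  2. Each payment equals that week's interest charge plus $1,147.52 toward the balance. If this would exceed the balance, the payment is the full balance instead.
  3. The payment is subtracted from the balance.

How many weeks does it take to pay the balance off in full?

Week 1: opening $3,824.58; interest $38.24 → $3,862.82; payment $1,185.76; balance $2,677.06
Week 2: opening $2,677.06; interest $26.77 → $2,703.83; payment $1,174.29; balance $1,529.54
Week 3: opening $1,529.54; interest $15.29 → $1,544.83; payment $1,162.81; balance $382.02
Week 4: opening $382.02; interest $3.82 → $385.84; payment $385.84; balance $0.00
Balance reaches $0.00 in week 4.

4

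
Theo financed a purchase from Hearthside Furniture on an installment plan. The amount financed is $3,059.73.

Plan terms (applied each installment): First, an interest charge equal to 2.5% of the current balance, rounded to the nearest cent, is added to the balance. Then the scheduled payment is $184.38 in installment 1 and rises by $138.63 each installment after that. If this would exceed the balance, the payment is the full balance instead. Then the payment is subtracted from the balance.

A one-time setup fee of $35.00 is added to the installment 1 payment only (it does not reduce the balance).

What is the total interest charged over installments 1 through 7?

$352.01

Installment 1: $3,059.73 +$76.49 interest = $3,136.22; pay $184.38 (+ $35.00 fee) → $2,951.84
Installment 2: $2,951.84 +$73.80 interest = $3,025.64; pay $323.01 → $2,702.63
Installment 3: $2,702.63 +$67.57 interest = $2,770.20; pay $461.64 → $2,308.56
Installment 4: $2,308.56 +$57.71 interest = $2,366.27; pay $600.27 → $1,766.00
Installment 5: $1,766.00 +$44.15 interest = $1,810.15; pay $738.90 → $1,071.25
Installment 6: $1,071.25 +$26.78 interest = $1,098.03; pay $877.53 → $220.50
Installment 7: $220.50 +$5.51 interest = $226.01; pay $226.01 → $0.00
Total interest: $76.49 + $73.80 + $67.57 + $57.71 + $44.15 + $26.78 + $5.51 = $352.01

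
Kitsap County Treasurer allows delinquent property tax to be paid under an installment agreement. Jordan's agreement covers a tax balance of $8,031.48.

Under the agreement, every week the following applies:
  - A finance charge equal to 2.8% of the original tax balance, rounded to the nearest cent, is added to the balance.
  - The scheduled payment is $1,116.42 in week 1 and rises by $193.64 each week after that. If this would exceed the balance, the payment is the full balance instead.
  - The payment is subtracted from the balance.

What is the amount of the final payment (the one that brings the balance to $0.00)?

$1,862.26

# | Opening | Interest | Payment | End bal
1 | $8,031.48 | $224.88 | $1,116.42 | $7,139.94
2 | $7,139.94 | $224.88 | $1,310.06 | $6,054.76
3 | $6,054.76 | $224.88 | $1,503.70 | $4,775.94
4 | $4,775.94 | $224.88 | $1,697.34 | $3,303.48
5 | $3,303.48 | $224.88 | $1,890.98 | $1,637.38
6 | $1,637.38 | $224.88 | $1,862.26 | $0.00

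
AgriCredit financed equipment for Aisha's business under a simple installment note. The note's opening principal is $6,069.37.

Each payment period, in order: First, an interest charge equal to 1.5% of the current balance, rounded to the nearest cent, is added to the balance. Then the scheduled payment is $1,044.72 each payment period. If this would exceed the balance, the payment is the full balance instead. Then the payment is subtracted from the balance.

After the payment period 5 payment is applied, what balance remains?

$1,155.77

Payment period 1: opening $6,069.37; interest $91.04 → $6,160.41; payment $1,044.72; balance $5,115.69
Payment period 2: opening $5,115.69; interest $76.74 → $5,192.43; payment $1,044.72; balance $4,147.71
Payment period 3: opening $4,147.71; interest $62.22 → $4,209.93; payment $1,044.72; balance $3,165.21
Payment period 4: opening $3,165.21; interest $47.48 → $3,212.69; payment $1,044.72; balance $2,167.97
Payment period 5: opening $2,167.97; interest $32.52 → $2,200.49; payment $1,044.72; balance $1,155.77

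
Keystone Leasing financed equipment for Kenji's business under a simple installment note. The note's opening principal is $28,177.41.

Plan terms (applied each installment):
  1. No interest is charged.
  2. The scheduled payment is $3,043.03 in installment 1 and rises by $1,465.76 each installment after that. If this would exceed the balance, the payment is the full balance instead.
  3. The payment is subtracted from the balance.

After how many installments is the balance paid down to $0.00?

5

Installment 1: opening $28,177.41; payment $3,043.03; balance $25,134.38
Installment 2: opening $25,134.38; payment $4,508.79; balance $20,625.59
Installment 3: opening $20,625.59; payment $5,974.55; balance $14,651.04
Installment 4: opening $14,651.04; payment $7,440.31; balance $7,210.73
Installment 5: opening $7,210.73; payment $7,210.73; balance $0.00
Balance reaches $0.00 in installment 5.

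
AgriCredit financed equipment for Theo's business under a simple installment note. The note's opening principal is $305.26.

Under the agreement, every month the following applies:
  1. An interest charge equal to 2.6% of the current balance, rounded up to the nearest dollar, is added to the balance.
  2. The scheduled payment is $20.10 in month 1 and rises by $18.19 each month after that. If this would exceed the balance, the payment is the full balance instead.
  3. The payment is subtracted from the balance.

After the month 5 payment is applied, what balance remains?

$55.86

Month 1: opening $305.26; interest $8.00 → $313.26; payment $20.10; balance $293.16
Month 2: opening $293.16; interest $8.00 → $301.16; payment $38.29; balance $262.87
Month 3: opening $262.87; interest $7.00 → $269.87; payment $56.48; balance $213.39
Month 4: opening $213.39; interest $6.00 → $219.39; payment $74.67; balance $144.72
Month 5: opening $144.72; interest $4.00 → $148.72; payment $92.86; balance $55.86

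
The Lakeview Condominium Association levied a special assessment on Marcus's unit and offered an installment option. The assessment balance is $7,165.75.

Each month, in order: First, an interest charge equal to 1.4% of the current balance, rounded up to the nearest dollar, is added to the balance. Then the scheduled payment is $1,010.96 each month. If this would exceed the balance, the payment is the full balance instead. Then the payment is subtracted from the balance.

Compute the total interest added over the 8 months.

Month 1: $7,165.75 +$101.00 interest = $7,266.75; pay $1,010.96 → $6,255.79
Month 2: $6,255.79 +$88.00 interest = $6,343.79; pay $1,010.96 → $5,332.83
Month 3: $5,332.83 +$75.00 interest = $5,407.83; pay $1,010.96 → $4,396.87
Month 4: $4,396.87 +$62.00 interest = $4,458.87; pay $1,010.96 → $3,447.91
Month 5: $3,447.91 +$49.00 interest = $3,496.91; pay $1,010.96 → $2,485.95
Month 6: $2,485.95 +$35.00 interest = $2,520.95; pay $1,010.96 → $1,509.99
Month 7: $1,509.99 +$22.00 interest = $1,531.99; pay $1,010.96 → $521.03
Month 8: $521.03 +$8.00 interest = $529.03; pay $529.03 → $0.00
Total interest: $101.00 + $88.00 + $75.00 + $62.00 + $49.00 + $35.00 + $22.00 + $8.00 = $440.00

$440.00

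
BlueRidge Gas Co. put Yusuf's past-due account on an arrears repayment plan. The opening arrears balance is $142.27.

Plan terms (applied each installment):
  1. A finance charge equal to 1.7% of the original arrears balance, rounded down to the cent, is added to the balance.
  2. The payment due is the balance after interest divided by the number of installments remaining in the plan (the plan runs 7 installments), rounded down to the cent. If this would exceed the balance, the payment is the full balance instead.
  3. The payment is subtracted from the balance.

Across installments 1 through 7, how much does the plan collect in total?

$159.14

# | Opening | Interest | Payment | End bal
1 | $142.27 | $2.41 | $20.66 | $124.02
2 | $124.02 | $2.41 | $21.07 | $105.36
3 | $105.36 | $2.41 | $21.55 | $86.22
4 | $86.22 | $2.41 | $22.15 | $66.48
5 | $66.48 | $2.41 | $22.96 | $45.93
6 | $45.93 | $2.41 | $24.17 | $24.17
7 | $24.17 | $2.41 | $26.58 | $0.00
Total paid: $159.14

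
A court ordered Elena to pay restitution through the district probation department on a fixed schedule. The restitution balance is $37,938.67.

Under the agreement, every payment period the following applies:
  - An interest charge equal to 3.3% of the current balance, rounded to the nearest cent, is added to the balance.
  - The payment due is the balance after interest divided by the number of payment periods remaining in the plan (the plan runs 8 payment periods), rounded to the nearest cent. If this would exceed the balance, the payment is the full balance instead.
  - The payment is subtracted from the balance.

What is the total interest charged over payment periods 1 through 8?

Payment period 1: $37,938.67 +$1,251.98 interest = $39,190.65; pay $4,898.83 → $34,291.82
Payment period 2: $34,291.82 +$1,131.63 interest = $35,423.45; pay $5,060.49 → $30,362.96
Payment period 3: $30,362.96 +$1,001.98 interest = $31,364.94; pay $5,227.49 → $26,137.45
Payment period 4: $26,137.45 +$862.54 interest = $26,999.99; pay $5,400.00 → $21,599.99
Payment period 5: $21,599.99 +$712.80 interest = $22,312.79; pay $5,578.20 → $16,734.59
Payment period 6: $16,734.59 +$552.24 interest = $17,286.83; pay $5,762.28 → $11,524.55
Payment period 7: $11,524.55 +$380.31 interest = $11,904.86; pay $5,952.43 → $5,952.43
Payment period 8: $5,952.43 +$196.43 interest = $6,148.86; pay $6,148.86 → $0.00
Total interest: $1,251.98 + $1,131.63 + $1,001.98 + $862.54 + $712.80 + $552.24 + $380.31 + $196.43 = $6,089.91

$6,089.91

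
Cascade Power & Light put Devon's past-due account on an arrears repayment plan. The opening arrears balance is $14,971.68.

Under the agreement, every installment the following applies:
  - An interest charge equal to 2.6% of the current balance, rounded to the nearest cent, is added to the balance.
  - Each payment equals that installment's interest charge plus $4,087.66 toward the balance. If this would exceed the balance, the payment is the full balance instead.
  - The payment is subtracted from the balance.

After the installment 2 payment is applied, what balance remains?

Installment 1: opening $14,971.68; interest $389.26 → $15,360.94; payment $4,476.92; balance $10,884.02
Installment 2: opening $10,884.02; interest $282.98 → $11,167.00; payment $4,370.64; balance $6,796.36

$6,796.36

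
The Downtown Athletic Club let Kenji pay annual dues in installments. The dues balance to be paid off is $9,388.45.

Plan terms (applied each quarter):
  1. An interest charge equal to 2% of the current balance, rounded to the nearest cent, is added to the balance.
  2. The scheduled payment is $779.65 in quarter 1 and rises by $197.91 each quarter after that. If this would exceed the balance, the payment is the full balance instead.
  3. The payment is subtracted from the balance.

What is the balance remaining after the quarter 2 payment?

Quarter 1: $9,388.45 +$187.77 interest = $9,576.22; pay $779.65 → $8,796.57
Quarter 2: $8,796.57 +$175.93 interest = $8,972.50; pay $977.56 → $7,994.94

$7,994.94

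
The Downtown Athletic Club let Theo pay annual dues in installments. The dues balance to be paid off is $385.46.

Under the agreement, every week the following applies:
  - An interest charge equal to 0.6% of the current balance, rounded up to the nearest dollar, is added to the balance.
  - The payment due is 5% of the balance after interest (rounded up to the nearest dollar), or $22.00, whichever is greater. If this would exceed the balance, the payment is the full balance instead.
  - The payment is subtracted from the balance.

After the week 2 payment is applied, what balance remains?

Week 1: opening $385.46; interest $3.00 → $388.46; payment $22.00; balance $366.46
Week 2: opening $366.46; interest $3.00 → $369.46; payment $22.00; balance $347.46

$347.46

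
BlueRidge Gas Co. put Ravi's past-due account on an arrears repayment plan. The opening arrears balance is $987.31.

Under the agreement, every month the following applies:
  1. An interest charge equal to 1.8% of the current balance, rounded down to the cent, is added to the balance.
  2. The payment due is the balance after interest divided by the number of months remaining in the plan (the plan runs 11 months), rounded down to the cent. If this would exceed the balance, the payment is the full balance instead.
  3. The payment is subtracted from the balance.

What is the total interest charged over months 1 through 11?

$113.25

Month 1: opening $987.31; interest $17.77 → $1,005.08; payment $91.37; balance $913.71
Month 2: opening $913.71; interest $16.44 → $930.15; payment $93.01; balance $837.14
Month 3: opening $837.14; interest $15.06 → $852.20; payment $94.68; balance $757.52
Month 4: opening $757.52; interest $13.63 → $771.15; payment $96.39; balance $674.76
Month 5: opening $674.76; interest $12.14 → $686.90; payment $98.12; balance $588.78
Month 6: opening $588.78; interest $10.59 → $599.37; payment $99.89; balance $499.48
Month 7: opening $499.48; interest $8.99 → $508.47; payment $101.69; balance $406.78
Month 8: opening $406.78; interest $7.32 → $414.10; payment $103.52; balance $310.58
Month 9: opening $310.58; interest $5.59 → $316.17; payment $105.39; balance $210.78
Month 10: opening $210.78; interest $3.79 → $214.57; payment $107.28; balance $107.29
Month 11: opening $107.29; interest $1.93 → $109.22; payment $109.22; balance $0.00
Total interest: $17.77 + $16.44 + $15.06 + $13.63 + $12.14 + $10.59 + $8.99 + $7.32 + $5.59 + $3.79 + $1.93 = $113.25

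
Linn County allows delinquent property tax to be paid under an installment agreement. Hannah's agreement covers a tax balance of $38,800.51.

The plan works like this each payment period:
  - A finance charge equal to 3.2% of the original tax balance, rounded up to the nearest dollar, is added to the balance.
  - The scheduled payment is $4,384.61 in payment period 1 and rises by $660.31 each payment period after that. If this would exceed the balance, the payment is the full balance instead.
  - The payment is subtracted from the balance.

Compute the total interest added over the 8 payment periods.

# | Opening | Interest | Payment | End bal
1 | $38,800.51 | $1,242.00 | $4,384.61 | $35,657.90
2 | $35,657.90 | $1,242.00 | $5,044.92 | $31,854.98
3 | $31,854.98 | $1,242.00 | $5,705.23 | $27,391.75
4 | $27,391.75 | $1,242.00 | $6,365.54 | $22,268.21
5 | $22,268.21 | $1,242.00 | $7,025.85 | $16,484.36
6 | $16,484.36 | $1,242.00 | $7,686.16 | $10,040.20
7 | $10,040.20 | $1,242.00 | $8,346.47 | $2,935.73
8 | $2,935.73 | $1,242.00 | $4,177.73 | $0.00
Total interest: $1,242.00 + $1,242.00 + $1,242.00 + $1,242.00 + $1,242.00 + $1,242.00 + $1,242.00 + $1,242.00 = $9,936.00

$9,936.00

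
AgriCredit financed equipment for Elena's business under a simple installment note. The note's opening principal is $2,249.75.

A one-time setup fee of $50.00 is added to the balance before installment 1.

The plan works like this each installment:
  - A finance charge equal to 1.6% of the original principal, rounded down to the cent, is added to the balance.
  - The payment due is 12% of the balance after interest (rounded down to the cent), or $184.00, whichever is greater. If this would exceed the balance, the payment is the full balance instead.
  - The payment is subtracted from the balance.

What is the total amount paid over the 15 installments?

Installment 1: $2,299.75 +$35.99 interest = $2,335.74; pay $280.28 → $2,055.46
Installment 2: $2,055.46 +$35.99 interest = $2,091.45; pay $250.97 → $1,840.48
Installment 3: $1,840.48 +$35.99 interest = $1,876.47; pay $225.17 → $1,651.30
Installment 4: $1,651.30 +$35.99 interest = $1,687.29; pay $202.47 → $1,484.82
Installment 5: $1,484.82 +$35.99 interest = $1,520.81; pay $184.00 → $1,336.81
Installment 6: $1,336.81 +$35.99 interest = $1,372.80; pay $184.00 → $1,188.80
Installment 7: $1,188.80 +$35.99 interest = $1,224.79; pay $184.00 → $1,040.79
Installment 8: $1,040.79 +$35.99 interest = $1,076.78; pay $184.00 → $892.78
Installment 9: $892.78 +$35.99 interest = $928.77; pay $184.00 → $744.77
Installment 10: $744.77 +$35.99 interest = $780.76; pay $184.00 → $596.76
Installment 11: $596.76 +$35.99 interest = $632.75; pay $184.00 → $448.75
Installment 12: $448.75 +$35.99 interest = $484.74; pay $184.00 → $300.74
Installment 13: $300.74 +$35.99 interest = $336.73; pay $184.00 → $152.73
Installment 14: $152.73 +$35.99 interest = $188.72; pay $184.00 → $4.72
Installment 15: $4.72 +$35.99 interest = $40.71; pay $40.71 → $0.00
Total paid: $2,839.60

$2,839.60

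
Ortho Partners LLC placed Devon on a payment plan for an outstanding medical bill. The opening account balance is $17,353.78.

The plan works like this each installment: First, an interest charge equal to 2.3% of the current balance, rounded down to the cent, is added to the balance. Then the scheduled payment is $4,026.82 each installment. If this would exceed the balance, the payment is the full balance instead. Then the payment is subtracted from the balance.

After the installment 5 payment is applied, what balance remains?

$0.00

Installment 1: opening $17,353.78; interest $399.13 → $17,752.91; payment $4,026.82; balance $13,726.09
Installment 2: opening $13,726.09; interest $315.70 → $14,041.79; payment $4,026.82; balance $10,014.97
Installment 3: opening $10,014.97; interest $230.34 → $10,245.31; payment $4,026.82; balance $6,218.49
Installment 4: opening $6,218.49; interest $143.02 → $6,361.51; payment $4,026.82; balance $2,334.69
Installment 5: opening $2,334.69; interest $53.69 → $2,388.38; payment $2,388.38; balance $0.00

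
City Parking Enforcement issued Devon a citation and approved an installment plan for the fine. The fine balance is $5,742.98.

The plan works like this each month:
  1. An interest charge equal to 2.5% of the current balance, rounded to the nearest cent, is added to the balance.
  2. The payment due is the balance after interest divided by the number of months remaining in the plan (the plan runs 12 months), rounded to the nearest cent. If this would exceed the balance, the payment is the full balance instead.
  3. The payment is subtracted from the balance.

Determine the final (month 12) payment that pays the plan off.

Month 1: opening $5,742.98; interest $143.57 → $5,886.55; payment $490.55; balance $5,396.00
Month 2: opening $5,396.00; interest $134.90 → $5,530.90; payment $502.81; balance $5,028.09
Month 3: opening $5,028.09; interest $125.70 → $5,153.79; payment $515.38; balance $4,638.41
Month 4: opening $4,638.41; interest $115.96 → $4,754.37; payment $528.26; balance $4,226.11
Month 5: opening $4,226.11; interest $105.65 → $4,331.76; payment $541.47; balance $3,790.29
Month 6: opening $3,790.29; interest $94.76 → $3,885.05; payment $555.01; balance $3,330.04
Month 7: opening $3,330.04; interest $83.25 → $3,413.29; payment $568.88; balance $2,844.41
Month 8: opening $2,844.41; interest $71.11 → $2,915.52; payment $583.10; balance $2,332.42
Month 9: opening $2,332.42; interest $58.31 → $2,390.73; payment $597.68; balance $1,793.05
Month 10: opening $1,793.05; interest $44.83 → $1,837.88; payment $612.63; balance $1,225.25
Month 11: opening $1,225.25; interest $30.63 → $1,255.88; payment $627.94; balance $627.94
Month 12: opening $627.94; interest $15.70 → $643.64; payment $643.64; balance $0.00

$643.64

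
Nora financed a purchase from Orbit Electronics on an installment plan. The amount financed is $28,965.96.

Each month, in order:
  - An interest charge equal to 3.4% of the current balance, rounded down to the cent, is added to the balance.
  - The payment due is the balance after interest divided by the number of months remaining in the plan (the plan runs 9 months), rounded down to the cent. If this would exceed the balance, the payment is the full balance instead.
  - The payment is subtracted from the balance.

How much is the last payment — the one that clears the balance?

$4,348.40

Month 1: opening $28,965.96; interest $984.84 → $29,950.80; payment $3,327.86; balance $26,622.94
Month 2: opening $26,622.94; interest $905.17 → $27,528.11; payment $3,441.01; balance $24,087.10
Month 3: opening $24,087.10; interest $818.96 → $24,906.06; payment $3,558.00; balance $21,348.06
Month 4: opening $21,348.06; interest $725.83 → $22,073.89; payment $3,678.98; balance $18,394.91
Month 5: opening $18,394.91; interest $625.42 → $19,020.33; payment $3,804.06; balance $15,216.27
Month 6: opening $15,216.27; interest $517.35 → $15,733.62; payment $3,933.40; balance $11,800.22
Month 7: opening $11,800.22; interest $401.20 → $12,201.42; payment $4,067.14; balance $8,134.28
Month 8: opening $8,134.28; interest $276.56 → $8,410.84; payment $4,205.42; balance $4,205.42
Month 9: opening $4,205.42; interest $142.98 → $4,348.40; payment $4,348.40; balance $0.00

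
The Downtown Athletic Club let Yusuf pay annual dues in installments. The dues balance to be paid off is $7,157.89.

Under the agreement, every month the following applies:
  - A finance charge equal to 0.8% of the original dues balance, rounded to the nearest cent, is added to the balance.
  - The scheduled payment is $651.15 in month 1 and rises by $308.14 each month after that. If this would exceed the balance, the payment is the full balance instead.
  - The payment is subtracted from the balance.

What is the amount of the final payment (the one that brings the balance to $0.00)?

$1,164.30

Month 1: opening $7,157.89; interest $57.26 → $7,215.15; payment $651.15; balance $6,564.00
Month 2: opening $6,564.00; interest $57.26 → $6,621.26; payment $959.29; balance $5,661.97
Month 3: opening $5,661.97; interest $57.26 → $5,719.23; payment $1,267.43; balance $4,451.80
Month 4: opening $4,451.80; interest $57.26 → $4,509.06; payment $1,575.57; balance $2,933.49
Month 5: opening $2,933.49; interest $57.26 → $2,990.75; payment $1,883.71; balance $1,107.04
Month 6: opening $1,107.04; interest $57.26 → $1,164.30; payment $1,164.30; balance $0.00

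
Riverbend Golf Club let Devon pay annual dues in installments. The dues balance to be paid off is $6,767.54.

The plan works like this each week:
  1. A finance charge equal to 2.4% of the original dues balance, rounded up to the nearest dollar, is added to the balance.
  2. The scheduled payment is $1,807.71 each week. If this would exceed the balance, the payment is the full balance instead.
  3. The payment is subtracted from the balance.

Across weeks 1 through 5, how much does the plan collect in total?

# | Opening | Interest | Payment | End bal
1 | $6,767.54 | $163.00 | $1,807.71 | $5,122.83
2 | $5,122.83 | $163.00 | $1,807.71 | $3,478.12
3 | $3,478.12 | $163.00 | $1,807.71 | $1,833.41
4 | $1,833.41 | $163.00 | $1,807.71 | $188.70
5 | $188.70 | $163.00 | $351.70 | $0.00
Total paid: $7,582.54

$7,582.54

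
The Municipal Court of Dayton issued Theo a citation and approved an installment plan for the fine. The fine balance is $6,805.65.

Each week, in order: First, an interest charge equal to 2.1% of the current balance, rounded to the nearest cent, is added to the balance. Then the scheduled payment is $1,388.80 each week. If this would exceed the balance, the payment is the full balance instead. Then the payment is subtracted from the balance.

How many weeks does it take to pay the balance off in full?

6

# | Opening | Interest | Payment | End bal
1 | $6,805.65 | $142.92 | $1,388.80 | $5,559.77
2 | $5,559.77 | $116.76 | $1,388.80 | $4,287.73
3 | $4,287.73 | $90.04 | $1,388.80 | $2,988.97
4 | $2,988.97 | $62.77 | $1,388.80 | $1,662.94
5 | $1,662.94 | $34.92 | $1,388.80 | $309.06
6 | $309.06 | $6.49 | $315.55 | $0.00
Balance reaches $0.00 in week 6.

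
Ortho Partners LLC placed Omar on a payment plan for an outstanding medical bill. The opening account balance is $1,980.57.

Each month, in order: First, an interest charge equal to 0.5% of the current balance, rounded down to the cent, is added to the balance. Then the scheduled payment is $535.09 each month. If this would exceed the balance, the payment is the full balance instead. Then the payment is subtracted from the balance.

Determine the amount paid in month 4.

Month 1: $1,980.57 +$9.90 interest = $1,990.47; pay $535.09 → $1,455.38
Month 2: $1,455.38 +$7.27 interest = $1,462.65; pay $535.09 → $927.56
Month 3: $927.56 +$4.63 interest = $932.19; pay $535.09 → $397.10
Month 4: $397.10 +$1.98 interest = $399.08; pay $399.08 → $0.00

$399.08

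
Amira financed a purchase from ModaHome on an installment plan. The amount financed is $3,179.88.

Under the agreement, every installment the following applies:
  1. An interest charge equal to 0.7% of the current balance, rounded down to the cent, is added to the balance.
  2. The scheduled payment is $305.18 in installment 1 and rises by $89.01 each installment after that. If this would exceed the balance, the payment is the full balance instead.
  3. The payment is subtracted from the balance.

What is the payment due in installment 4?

Installment 1: $3,179.88 +$22.25 interest = $3,202.13; pay $305.18 → $2,896.95
Installment 2: $2,896.95 +$20.27 interest = $2,917.22; pay $394.19 → $2,523.03
Installment 3: $2,523.03 +$17.66 interest = $2,540.69; pay $483.20 → $2,057.49
Installment 4: $2,057.49 +$14.40 interest = $2,071.89; pay $572.21 → $1,499.68

$572.21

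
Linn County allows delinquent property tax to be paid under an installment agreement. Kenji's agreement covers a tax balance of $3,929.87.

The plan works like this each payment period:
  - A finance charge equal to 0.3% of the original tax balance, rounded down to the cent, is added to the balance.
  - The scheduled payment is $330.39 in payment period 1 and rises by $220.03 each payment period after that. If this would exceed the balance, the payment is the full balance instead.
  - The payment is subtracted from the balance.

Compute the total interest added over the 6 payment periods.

Payment period 1: opening $3,929.87; interest $11.78 → $3,941.65; payment $330.39; balance $3,611.26
Payment period 2: opening $3,611.26; interest $11.78 → $3,623.04; payment $550.42; balance $3,072.62
Payment period 3: opening $3,072.62; interest $11.78 → $3,084.40; payment $770.45; balance $2,313.95
Payment period 4: opening $2,313.95; interest $11.78 → $2,325.73; payment $990.48; balance $1,335.25
Payment period 5: opening $1,335.25; interest $11.78 → $1,347.03; payment $1,210.51; balance $136.52
Payment period 6: opening $136.52; interest $11.78 → $148.30; payment $148.30; balance $0.00
Total interest: $11.78 + $11.78 + $11.78 + $11.78 + $11.78 + $11.78 = $70.68

$70.68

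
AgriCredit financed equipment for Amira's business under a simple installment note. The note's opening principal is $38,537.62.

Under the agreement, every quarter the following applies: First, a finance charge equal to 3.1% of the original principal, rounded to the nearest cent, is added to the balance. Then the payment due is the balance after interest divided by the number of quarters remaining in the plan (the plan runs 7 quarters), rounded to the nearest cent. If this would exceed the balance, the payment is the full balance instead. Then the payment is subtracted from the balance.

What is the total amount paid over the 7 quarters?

$46,900.31

Quarter 1: opening $38,537.62; interest $1,194.67 → $39,732.29; payment $5,676.04; balance $34,056.25
Quarter 2: opening $34,056.25; interest $1,194.67 → $35,250.92; payment $5,875.15; balance $29,375.77
Quarter 3: opening $29,375.77; interest $1,194.67 → $30,570.44; payment $6,114.09; balance $24,456.35
Quarter 4: opening $24,456.35; interest $1,194.67 → $25,651.02; payment $6,412.76; balance $19,238.26
Quarter 5: opening $19,238.26; interest $1,194.67 → $20,432.93; payment $6,810.98; balance $13,621.95
Quarter 6: opening $13,621.95; interest $1,194.67 → $14,816.62; payment $7,408.31; balance $7,408.31
Quarter 7: opening $7,408.31; interest $1,194.67 → $8,602.98; payment $8,602.98; balance $0.00
Total paid: $46,900.31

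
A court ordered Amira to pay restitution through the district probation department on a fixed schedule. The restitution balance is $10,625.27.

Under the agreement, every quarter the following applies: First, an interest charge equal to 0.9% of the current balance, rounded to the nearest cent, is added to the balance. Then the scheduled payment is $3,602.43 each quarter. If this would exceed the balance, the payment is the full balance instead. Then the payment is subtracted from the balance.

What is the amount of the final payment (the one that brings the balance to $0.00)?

$9.99

Quarter 1: opening $10,625.27; interest $95.63 → $10,720.90; payment $3,602.43; balance $7,118.47
Quarter 2: opening $7,118.47; interest $64.07 → $7,182.54; payment $3,602.43; balance $3,580.11
Quarter 3: opening $3,580.11; interest $32.22 → $3,612.33; payment $3,602.43; balance $9.90
Quarter 4: opening $9.90; interest $0.09 → $9.99; payment $9.99; balance $0.00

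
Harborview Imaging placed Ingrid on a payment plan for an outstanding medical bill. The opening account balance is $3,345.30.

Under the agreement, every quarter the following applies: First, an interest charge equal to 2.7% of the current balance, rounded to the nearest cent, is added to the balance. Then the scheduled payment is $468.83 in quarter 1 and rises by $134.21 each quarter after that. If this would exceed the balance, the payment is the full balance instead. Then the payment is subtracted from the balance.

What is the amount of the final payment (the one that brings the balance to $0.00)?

Quarter 1: $3,345.30 +$90.32 interest = $3,435.62; pay $468.83 → $2,966.79
Quarter 2: $2,966.79 +$80.10 interest = $3,046.89; pay $603.04 → $2,443.85
Quarter 3: $2,443.85 +$65.98 interest = $2,509.83; pay $737.25 → $1,772.58
Quarter 4: $1,772.58 +$47.86 interest = $1,820.44; pay $871.46 → $948.98
Quarter 5: $948.98 +$25.62 interest = $974.60; pay $974.60 → $0.00

$974.60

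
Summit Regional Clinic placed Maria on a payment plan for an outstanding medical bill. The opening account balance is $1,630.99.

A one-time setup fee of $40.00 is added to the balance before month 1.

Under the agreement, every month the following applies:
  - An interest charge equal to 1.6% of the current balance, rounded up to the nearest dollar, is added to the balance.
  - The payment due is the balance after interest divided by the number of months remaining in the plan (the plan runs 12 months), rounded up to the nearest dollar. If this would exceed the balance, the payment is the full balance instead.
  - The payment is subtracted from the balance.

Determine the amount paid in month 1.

$142.00

Month 1: $1,670.99 +$27.00 interest = $1,697.99; pay $142.00 → $1,555.99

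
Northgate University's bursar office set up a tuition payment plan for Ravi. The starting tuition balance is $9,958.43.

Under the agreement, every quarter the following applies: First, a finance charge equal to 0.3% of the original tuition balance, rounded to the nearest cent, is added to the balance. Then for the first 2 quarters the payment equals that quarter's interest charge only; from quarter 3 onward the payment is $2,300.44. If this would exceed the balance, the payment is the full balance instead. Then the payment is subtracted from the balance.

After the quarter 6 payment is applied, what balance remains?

# | Opening | Interest | Payment | End bal
1 | $9,958.43 | $29.88 | $29.88 | $9,958.43
2 | $9,958.43 | $29.88 | $29.88 | $9,958.43
3 | $9,958.43 | $29.88 | $2,300.44 | $7,687.87
4 | $7,687.87 | $29.88 | $2,300.44 | $5,417.31
5 | $5,417.31 | $29.88 | $2,300.44 | $3,146.75
6 | $3,146.75 | $29.88 | $2,300.44 | $876.19

$876.19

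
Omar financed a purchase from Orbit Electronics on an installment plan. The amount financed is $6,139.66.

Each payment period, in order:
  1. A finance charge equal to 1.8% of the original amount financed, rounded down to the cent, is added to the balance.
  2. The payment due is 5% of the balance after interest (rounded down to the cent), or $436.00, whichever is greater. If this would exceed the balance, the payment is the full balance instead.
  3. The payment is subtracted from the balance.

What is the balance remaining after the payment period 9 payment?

Payment period 1: opening $6,139.66; interest $110.51 → $6,250.17; payment $436.00; balance $5,814.17
Payment period 2: opening $5,814.17; interest $110.51 → $5,924.68; payment $436.00; balance $5,488.68
Payment period 3: opening $5,488.68; interest $110.51 → $5,599.19; payment $436.00; balance $5,163.19
Payment period 4: opening $5,163.19; interest $110.51 → $5,273.70; payment $436.00; balance $4,837.70
Payment period 5: opening $4,837.70; interest $110.51 → $4,948.21; payment $436.00; balance $4,512.21
Payment period 6: opening $4,512.21; interest $110.51 → $4,622.72; payment $436.00; balance $4,186.72
Payment period 7: opening $4,186.72; interest $110.51 → $4,297.23; payment $436.00; balance $3,861.23
Payment period 8: opening $3,861.23; interest $110.51 → $3,971.74; payment $436.00; balance $3,535.74
Payment period 9: opening $3,535.74; interest $110.51 → $3,646.25; payment $436.00; balance $3,210.25

$3,210.25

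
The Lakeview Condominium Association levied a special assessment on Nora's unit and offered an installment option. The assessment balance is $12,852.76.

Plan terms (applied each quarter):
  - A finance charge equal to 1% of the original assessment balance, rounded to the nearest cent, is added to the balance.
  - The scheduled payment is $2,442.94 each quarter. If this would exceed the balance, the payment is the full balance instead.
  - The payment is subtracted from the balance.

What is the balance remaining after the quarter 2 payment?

Quarter 1: $12,852.76 +$128.53 interest = $12,981.29; pay $2,442.94 → $10,538.35
Quarter 2: $10,538.35 +$128.53 interest = $10,666.88; pay $2,442.94 → $8,223.94

$8,223.94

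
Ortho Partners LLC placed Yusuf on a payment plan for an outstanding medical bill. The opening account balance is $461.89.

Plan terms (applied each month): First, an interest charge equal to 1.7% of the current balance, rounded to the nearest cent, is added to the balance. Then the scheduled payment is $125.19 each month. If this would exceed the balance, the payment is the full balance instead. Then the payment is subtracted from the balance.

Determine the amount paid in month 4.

Month 1: $461.89 +$7.85 interest = $469.74; pay $125.19 → $344.55
Month 2: $344.55 +$5.86 interest = $350.41; pay $125.19 → $225.22
Month 3: $225.22 +$3.83 interest = $229.05; pay $125.19 → $103.86
Month 4: $103.86 +$1.77 interest = $105.63; pay $105.63 → $0.00

$105.63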